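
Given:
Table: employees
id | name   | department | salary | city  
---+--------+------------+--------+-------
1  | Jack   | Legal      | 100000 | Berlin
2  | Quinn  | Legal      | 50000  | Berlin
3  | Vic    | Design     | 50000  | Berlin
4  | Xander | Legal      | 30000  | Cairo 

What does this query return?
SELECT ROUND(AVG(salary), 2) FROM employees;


SUM(salary) = 230000
COUNT = 4
ROUND(AVG, 2) = ROUND(230000 / 4, 2) = 57500.0

57500.0


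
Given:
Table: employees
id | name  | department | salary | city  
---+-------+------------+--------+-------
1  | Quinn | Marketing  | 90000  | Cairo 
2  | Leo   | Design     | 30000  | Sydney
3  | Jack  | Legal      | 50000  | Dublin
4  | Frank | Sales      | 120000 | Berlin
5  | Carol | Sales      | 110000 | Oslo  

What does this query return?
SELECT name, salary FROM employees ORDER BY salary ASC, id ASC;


Sorting by salary ASC, then id ASC for ties

5 rows:
Leo, 30000
Jack, 50000
Quinn, 90000
Carol, 110000
Frank, 120000


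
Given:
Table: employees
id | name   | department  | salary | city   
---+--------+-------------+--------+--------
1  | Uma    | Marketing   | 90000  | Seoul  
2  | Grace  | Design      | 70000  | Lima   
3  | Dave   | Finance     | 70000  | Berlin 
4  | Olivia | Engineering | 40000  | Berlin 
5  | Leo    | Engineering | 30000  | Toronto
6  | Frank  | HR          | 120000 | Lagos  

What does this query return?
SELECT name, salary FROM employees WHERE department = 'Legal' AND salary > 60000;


Filtering: department = 'Legal' AND salary > 60000
Matching: 0 rows

Empty result set (0 rows)


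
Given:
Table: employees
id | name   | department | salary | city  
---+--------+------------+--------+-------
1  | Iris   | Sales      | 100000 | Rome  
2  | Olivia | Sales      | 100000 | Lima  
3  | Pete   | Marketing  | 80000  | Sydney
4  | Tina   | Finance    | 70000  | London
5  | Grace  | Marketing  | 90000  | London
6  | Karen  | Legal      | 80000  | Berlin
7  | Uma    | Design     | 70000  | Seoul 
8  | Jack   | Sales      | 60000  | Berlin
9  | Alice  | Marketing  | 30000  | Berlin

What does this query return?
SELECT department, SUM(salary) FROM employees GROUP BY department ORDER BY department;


Summing salary within each department:
  Design: 70000 = 70000
  Finance: 70000 = 70000
  Legal: 80000 = 80000
  Marketing: 80000 + 90000 + 30000 = 200000
  Sales: 100000 + 100000 + 60000 = 260000


5 groups:
Design, 70000
Finance, 70000
Legal, 80000
Marketing, 200000
Sales, 260000


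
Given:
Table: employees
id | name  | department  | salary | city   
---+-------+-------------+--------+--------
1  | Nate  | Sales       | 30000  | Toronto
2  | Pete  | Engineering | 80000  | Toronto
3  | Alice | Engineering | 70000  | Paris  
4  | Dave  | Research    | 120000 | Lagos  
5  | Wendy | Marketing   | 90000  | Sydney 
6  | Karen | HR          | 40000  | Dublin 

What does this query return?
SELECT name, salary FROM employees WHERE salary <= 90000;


Filtering: salary <= 90000
Matching: 5 rows

5 rows:
Nate, 30000
Pete, 80000
Alice, 70000
Wendy, 90000
Karen, 40000


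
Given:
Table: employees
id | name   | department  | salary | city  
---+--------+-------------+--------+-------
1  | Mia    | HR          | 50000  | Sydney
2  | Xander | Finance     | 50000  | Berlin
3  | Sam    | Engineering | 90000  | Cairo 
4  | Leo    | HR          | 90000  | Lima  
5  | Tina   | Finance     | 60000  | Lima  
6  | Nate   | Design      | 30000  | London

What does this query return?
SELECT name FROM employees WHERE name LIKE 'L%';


LIKE 'L%' matches names starting with 'L'
Matching: 1

1 rows:
Leo


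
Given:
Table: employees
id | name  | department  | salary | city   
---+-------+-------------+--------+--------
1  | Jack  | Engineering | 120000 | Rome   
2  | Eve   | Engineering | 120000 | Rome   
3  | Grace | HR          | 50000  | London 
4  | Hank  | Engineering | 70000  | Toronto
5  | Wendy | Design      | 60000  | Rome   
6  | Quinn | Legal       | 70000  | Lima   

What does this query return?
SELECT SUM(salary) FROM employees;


SUM(salary) = 120000 + 120000 + 50000 + 70000 + 60000 + 70000 = 490000

490000


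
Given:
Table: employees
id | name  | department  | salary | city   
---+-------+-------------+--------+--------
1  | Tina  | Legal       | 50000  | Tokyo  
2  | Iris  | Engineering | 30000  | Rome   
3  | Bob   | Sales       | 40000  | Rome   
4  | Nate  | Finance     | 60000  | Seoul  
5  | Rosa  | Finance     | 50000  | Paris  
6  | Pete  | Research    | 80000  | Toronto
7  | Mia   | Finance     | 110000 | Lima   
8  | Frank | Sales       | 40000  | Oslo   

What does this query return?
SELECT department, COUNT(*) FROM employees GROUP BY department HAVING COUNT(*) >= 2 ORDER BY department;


Groups with count >= 2:
  Finance: 3 -> PASS
  Sales: 2 -> PASS
  Engineering: 1 -> filtered out
  Legal: 1 -> filtered out
  Research: 1 -> filtered out


2 groups:
Finance, 3
Sales, 2


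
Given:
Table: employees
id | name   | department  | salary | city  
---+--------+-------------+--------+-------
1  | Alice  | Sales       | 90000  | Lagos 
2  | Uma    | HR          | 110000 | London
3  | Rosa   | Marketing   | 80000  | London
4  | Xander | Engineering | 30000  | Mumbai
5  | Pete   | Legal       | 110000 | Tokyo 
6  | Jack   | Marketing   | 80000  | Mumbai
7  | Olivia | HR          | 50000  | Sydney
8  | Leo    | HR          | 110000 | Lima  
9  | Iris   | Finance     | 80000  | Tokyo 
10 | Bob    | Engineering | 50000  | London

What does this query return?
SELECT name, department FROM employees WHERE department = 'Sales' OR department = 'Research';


Filtering: department = 'Sales' OR 'Research'
Matching: 1 rows

1 rows:
Alice, Sales


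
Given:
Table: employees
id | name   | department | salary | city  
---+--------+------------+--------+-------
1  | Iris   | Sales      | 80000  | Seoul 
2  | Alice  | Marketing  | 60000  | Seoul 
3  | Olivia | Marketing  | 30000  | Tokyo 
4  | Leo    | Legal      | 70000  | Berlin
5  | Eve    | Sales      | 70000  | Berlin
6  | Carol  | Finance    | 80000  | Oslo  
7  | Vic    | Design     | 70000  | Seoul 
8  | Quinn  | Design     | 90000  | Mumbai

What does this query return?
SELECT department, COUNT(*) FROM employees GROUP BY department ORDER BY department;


Assigning each row to its department group:
  Iris -> Sales
  Alice -> Marketing
  Olivia -> Marketing
  Leo -> Legal
  Eve -> Sales
  Carol -> Finance
  Vic -> Design
  Quinn -> Design


5 groups:
Design, 2
Finance, 1
Legal, 1
Marketing, 2
Sales, 2


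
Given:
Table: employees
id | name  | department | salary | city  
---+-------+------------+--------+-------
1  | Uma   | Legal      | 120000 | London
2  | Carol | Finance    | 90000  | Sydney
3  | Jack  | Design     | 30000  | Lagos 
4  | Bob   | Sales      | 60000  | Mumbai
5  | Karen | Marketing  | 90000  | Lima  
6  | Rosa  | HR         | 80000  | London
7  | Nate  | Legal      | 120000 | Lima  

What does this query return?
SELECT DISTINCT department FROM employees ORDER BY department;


All 'department' values (row order): Legal, Finance, Design, Sales, Marketing, HR, Legal
Removing duplicates leaves 6 unique value(s).

6 values:
Design
Finance
HR
Legal
Marketing
Sales


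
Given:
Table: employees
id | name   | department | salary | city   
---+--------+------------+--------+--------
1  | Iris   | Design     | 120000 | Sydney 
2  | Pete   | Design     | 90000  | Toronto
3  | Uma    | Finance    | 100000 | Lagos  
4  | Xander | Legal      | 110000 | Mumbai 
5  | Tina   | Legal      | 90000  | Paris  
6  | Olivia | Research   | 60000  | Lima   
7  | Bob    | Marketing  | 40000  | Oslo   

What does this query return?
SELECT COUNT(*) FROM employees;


COUNT(*) counts all rows

7


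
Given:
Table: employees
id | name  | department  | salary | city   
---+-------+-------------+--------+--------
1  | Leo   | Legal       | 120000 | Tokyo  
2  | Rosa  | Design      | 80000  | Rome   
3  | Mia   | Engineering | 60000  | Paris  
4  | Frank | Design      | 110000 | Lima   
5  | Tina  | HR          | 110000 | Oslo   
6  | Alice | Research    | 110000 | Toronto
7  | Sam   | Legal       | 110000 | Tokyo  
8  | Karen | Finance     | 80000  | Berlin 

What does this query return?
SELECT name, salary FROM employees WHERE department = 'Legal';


Filtering: department = 'Legal'
Matching rows: 2

2 rows:
Leo, 120000
Sam, 110000


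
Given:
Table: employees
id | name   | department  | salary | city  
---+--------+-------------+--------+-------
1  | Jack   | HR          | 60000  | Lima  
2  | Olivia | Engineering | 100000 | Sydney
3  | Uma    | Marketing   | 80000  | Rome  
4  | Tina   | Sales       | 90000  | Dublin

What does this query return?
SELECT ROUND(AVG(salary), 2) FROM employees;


SUM(salary) = 330000
COUNT = 4
ROUND(AVG, 2) = ROUND(330000 / 4, 2) = 82500.0

82500.0


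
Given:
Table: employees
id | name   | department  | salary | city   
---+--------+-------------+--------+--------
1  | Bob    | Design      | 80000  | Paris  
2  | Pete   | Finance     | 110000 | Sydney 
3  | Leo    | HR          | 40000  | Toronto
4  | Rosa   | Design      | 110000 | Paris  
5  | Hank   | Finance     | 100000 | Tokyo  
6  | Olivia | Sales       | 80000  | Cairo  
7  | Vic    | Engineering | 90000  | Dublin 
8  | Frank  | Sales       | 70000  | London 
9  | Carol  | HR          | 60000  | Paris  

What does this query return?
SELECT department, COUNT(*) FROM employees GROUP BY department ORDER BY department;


Assigning each row to its department group:
  Bob -> Design
  Pete -> Finance
  Leo -> HR
  Rosa -> Design
  Hank -> Finance
  Olivia -> Sales
  Vic -> Engineering
  Frank -> Sales
  Carol -> HR


5 groups:
Design, 2
Engineering, 1
Finance, 2
HR, 2
Sales, 2


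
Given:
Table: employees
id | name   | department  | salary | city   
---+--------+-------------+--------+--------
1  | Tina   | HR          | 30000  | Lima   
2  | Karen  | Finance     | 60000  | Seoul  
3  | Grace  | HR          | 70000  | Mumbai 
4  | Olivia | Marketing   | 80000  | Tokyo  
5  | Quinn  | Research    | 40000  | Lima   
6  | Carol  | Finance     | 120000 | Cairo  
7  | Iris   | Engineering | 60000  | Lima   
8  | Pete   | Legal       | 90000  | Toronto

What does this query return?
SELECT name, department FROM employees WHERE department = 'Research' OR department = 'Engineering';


Filtering: department = 'Research' OR 'Engineering'
Matching: 2 rows

2 rows:
Quinn, Research
Iris, Engineering


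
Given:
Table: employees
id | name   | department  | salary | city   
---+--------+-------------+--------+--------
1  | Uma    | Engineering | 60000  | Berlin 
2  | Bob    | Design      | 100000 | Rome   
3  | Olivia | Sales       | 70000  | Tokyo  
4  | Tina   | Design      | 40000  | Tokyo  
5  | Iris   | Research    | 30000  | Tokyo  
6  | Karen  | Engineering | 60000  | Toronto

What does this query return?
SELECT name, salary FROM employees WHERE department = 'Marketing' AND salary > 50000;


Filtering: department = 'Marketing' AND salary > 50000
Matching: 0 rows

Empty result set (0 rows)


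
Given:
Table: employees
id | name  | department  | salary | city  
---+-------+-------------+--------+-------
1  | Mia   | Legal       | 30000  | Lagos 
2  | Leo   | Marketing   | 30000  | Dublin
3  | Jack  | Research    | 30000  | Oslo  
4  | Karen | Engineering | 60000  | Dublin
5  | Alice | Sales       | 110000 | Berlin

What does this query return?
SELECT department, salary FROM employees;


Projecting columns: department, salary

5 rows:
Legal, 30000
Marketing, 30000
Research, 30000
Engineering, 60000
Sales, 110000


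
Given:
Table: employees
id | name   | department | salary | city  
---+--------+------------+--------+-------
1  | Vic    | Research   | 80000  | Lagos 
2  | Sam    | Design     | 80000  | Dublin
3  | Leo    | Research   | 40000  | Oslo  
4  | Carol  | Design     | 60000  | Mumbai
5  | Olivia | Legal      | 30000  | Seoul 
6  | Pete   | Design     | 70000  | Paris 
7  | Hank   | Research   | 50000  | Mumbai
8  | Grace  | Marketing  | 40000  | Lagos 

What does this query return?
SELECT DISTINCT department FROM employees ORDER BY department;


All 'department' values (row order): Research, Design, Research, Design, Legal, Design, Research, Marketing
Removing duplicates leaves 4 unique value(s).

4 values:
Design
Legal
Marketing
Research


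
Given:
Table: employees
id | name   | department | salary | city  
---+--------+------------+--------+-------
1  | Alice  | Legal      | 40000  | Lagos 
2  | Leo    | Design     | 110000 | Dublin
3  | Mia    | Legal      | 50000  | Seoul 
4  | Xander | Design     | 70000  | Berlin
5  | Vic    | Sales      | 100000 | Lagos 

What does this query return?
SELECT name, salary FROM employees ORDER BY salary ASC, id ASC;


Sorting by salary ASC, then id ASC for ties

5 rows:
Alice, 40000
Mia, 50000
Xander, 70000
Vic, 100000
Leo, 110000


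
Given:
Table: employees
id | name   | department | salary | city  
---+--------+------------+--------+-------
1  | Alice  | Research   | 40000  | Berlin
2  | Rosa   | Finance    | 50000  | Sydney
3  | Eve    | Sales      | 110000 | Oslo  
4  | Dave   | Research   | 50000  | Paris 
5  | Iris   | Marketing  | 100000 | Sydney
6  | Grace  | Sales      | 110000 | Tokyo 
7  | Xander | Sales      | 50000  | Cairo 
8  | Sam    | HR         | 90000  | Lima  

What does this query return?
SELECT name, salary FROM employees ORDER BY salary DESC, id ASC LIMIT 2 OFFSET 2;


Sort by salary DESC (id ASC tiebreak), then skip 2 and take 2
Rows 3 through 4

2 rows:
Iris, 100000
Sam, 90000


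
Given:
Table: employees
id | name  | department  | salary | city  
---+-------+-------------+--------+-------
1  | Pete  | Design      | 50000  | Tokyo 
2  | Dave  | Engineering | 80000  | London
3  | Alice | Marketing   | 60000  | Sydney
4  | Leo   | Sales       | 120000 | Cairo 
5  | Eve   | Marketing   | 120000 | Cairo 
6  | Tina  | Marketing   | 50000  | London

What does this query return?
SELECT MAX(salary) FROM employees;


Salaries: 50000, 80000, 60000, 120000, 120000, 50000
MAX = 120000

120000


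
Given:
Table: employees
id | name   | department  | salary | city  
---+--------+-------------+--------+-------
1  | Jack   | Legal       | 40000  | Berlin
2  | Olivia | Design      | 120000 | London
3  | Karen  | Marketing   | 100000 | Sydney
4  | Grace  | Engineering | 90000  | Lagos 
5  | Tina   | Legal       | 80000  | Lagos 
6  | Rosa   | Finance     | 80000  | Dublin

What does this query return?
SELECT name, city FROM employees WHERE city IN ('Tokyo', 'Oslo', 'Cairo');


Filtering: city IN ('Tokyo', 'Oslo', 'Cairo')
Matching: 0 rows

Empty result set (0 rows)


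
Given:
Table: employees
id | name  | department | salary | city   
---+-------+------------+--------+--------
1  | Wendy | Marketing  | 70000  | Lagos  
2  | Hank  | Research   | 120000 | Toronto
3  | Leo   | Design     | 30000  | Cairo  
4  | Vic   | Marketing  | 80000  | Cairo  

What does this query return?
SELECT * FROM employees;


SELECT * returns all 4 rows with all columns

4 rows:
1, Wendy, Marketing, 70000, Lagos
2, Hank, Research, 120000, Toronto
3, Leo, Design, 30000, Cairo
4, Vic, Marketing, 80000, Cairo


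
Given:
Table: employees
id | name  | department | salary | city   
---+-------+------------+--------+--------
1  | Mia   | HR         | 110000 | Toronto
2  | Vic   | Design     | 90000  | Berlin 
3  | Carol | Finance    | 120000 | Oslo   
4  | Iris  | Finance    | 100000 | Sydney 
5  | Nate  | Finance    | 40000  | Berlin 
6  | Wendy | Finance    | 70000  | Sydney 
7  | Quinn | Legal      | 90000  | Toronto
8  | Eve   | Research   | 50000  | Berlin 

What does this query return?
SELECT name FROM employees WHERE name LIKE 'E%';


LIKE 'E%' matches names starting with 'E'
Matching: 1

1 rows:
Eve


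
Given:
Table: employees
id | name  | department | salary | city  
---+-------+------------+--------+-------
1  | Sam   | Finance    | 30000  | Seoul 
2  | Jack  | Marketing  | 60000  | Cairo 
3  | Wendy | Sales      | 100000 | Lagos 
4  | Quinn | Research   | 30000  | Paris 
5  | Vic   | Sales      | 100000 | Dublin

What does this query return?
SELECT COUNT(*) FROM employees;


COUNT(*) counts all rows

5


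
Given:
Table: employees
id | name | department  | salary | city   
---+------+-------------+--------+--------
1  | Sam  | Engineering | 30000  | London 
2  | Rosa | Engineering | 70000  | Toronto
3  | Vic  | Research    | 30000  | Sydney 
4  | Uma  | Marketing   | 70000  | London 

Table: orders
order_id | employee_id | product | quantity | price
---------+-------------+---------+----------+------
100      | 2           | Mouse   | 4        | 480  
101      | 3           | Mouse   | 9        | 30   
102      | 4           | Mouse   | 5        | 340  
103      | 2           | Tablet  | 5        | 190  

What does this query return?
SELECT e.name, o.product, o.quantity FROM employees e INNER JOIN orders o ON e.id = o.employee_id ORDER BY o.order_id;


Joining employees.id = orders.employee_id:
  employee Rosa (id=2) -> order Mouse
  employee Vic (id=3) -> order Mouse
  employee Uma (id=4) -> order Mouse
  employee Rosa (id=2) -> order Tablet


4 rows:
Rosa, Mouse, 4
Vic, Mouse, 9
Uma, Mouse, 5
Rosa, Tablet, 5


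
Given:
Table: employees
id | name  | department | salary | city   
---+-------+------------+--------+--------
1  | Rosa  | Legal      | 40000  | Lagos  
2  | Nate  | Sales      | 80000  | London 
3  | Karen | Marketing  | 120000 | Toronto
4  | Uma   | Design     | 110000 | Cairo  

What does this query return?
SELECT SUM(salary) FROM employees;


SUM(salary) = 40000 + 80000 + 120000 + 110000 = 350000

350000


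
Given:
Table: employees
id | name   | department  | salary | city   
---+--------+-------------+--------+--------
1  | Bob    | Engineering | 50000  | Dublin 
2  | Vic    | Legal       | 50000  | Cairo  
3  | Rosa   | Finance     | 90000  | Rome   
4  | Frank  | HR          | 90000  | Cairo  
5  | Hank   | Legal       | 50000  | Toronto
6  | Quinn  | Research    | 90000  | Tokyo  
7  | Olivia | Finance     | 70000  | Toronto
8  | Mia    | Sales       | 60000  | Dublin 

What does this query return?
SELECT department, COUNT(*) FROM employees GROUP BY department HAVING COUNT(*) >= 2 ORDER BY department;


Groups with count >= 2:
  Finance: 2 -> PASS
  Legal: 2 -> PASS
  Engineering: 1 -> filtered out
  HR: 1 -> filtered out
  Research: 1 -> filtered out
  Sales: 1 -> filtered out


2 groups:
Finance, 2
Legal, 2


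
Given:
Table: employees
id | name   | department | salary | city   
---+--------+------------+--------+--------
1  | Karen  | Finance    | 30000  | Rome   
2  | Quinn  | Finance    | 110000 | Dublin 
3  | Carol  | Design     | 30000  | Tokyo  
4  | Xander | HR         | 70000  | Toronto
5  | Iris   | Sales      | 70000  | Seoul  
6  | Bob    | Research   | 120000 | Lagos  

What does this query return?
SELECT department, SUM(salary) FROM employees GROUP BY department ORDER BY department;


Summing salary within each department:
  Design: 30000 = 30000
  Finance: 30000 + 110000 = 140000
  HR: 70000 = 70000
  Research: 120000 = 120000
  Sales: 70000 = 70000


5 groups:
Design, 30000
Finance, 140000
HR, 70000
Research, 120000
Sales, 70000


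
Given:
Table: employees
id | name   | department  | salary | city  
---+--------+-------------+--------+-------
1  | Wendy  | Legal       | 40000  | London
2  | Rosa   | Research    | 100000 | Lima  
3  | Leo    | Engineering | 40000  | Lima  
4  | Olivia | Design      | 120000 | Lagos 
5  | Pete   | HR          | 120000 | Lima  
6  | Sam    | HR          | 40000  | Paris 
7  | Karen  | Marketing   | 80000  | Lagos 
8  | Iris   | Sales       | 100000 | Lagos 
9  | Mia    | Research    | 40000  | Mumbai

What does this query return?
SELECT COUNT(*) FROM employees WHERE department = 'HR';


Counting rows where department = 'HR'
  Pete -> MATCH
  Sam -> MATCH


2


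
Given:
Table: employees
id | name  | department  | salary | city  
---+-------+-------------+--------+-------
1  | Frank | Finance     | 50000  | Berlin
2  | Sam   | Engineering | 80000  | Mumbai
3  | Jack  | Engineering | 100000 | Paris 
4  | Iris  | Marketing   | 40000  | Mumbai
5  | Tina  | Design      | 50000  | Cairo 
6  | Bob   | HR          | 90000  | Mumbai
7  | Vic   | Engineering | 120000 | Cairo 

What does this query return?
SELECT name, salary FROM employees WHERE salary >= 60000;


Filtering: salary >= 60000
Matching: 4 rows

4 rows:
Sam, 80000
Jack, 100000
Bob, 90000
Vic, 120000


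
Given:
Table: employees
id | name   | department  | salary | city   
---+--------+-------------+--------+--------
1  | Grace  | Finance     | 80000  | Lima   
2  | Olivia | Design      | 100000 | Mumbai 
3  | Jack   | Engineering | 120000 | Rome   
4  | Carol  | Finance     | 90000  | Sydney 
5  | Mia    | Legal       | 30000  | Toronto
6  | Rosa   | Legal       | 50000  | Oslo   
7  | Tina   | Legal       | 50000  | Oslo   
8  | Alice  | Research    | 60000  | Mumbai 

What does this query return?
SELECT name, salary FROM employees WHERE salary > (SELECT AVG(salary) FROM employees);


Subquery: AVG(salary) = 72500.0
Filtering: salary > 72500.0
  Grace (80000) -> MATCH
  Olivia (100000) -> MATCH
  Jack (120000) -> MATCH
  Carol (90000) -> MATCH


4 rows:
Grace, 80000
Olivia, 100000
Jack, 120000
Carol, 90000


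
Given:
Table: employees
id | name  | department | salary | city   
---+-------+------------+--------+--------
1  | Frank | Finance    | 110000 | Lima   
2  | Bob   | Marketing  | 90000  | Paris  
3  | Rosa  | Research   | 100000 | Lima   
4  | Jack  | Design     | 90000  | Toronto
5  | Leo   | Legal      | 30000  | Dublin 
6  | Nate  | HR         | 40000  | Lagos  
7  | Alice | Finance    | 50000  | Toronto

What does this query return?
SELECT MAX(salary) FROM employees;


Salaries: 110000, 90000, 100000, 90000, 30000, 40000, 50000
MAX = 110000

110000


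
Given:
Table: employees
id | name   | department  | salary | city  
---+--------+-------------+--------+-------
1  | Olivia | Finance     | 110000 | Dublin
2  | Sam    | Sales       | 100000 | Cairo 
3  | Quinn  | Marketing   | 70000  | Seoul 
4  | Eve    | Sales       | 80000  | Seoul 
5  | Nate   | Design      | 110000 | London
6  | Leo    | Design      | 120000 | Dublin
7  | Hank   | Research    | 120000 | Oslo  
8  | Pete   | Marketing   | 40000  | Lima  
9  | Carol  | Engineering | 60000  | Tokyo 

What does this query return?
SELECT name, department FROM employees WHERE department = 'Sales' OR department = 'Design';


Filtering: department = 'Sales' OR 'Design'
Matching: 4 rows

4 rows:
Sam, Sales
Eve, Sales
Nate, Design
Leo, Design


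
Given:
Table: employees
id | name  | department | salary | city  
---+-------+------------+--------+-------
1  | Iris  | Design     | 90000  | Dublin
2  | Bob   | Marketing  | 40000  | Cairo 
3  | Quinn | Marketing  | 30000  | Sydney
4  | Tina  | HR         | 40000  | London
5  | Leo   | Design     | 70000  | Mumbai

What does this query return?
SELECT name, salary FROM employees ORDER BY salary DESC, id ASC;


Sorting by salary DESC, then id ASC for ties

5 rows:
Iris, 90000
Leo, 70000
Bob, 40000
Tina, 40000
Quinn, 30000


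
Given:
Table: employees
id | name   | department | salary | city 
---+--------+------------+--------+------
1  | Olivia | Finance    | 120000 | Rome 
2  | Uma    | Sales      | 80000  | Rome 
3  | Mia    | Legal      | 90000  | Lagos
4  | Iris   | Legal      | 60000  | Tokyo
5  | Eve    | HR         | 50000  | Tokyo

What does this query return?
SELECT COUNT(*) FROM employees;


COUNT(*) counts all rows

5


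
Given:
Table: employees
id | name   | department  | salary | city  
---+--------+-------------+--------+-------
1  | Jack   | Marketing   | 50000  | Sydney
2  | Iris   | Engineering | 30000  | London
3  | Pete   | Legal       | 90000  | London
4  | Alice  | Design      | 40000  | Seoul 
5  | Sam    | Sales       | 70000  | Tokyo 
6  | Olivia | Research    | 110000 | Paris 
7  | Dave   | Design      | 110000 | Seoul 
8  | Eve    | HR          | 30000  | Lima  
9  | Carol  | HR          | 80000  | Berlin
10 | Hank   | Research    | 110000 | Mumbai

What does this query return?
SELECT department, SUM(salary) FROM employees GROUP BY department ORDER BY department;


Summing salary within each department:
  Design: 40000 + 110000 = 150000
  Engineering: 30000 = 30000
  HR: 30000 + 80000 = 110000
  Legal: 90000 = 90000
  Marketing: 50000 = 50000
  Research: 110000 + 110000 = 220000
  Sales: 70000 = 70000


7 groups:
Design, 150000
Engineering, 30000
HR, 110000
Legal, 90000
Marketing, 50000
Research, 220000
Sales, 70000


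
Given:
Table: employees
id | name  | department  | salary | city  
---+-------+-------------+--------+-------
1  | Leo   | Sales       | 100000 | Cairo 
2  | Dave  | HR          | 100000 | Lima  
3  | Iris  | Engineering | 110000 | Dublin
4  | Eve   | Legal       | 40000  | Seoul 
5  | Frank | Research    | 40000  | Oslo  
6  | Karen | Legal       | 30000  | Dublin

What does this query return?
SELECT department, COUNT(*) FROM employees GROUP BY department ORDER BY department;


Assigning each row to its department group:
  Leo -> Sales
  Dave -> HR
  Iris -> Engineering
  Eve -> Legal
  Frank -> Research
  Karen -> Legal


5 groups:
Engineering, 1
HR, 1
Legal, 2
Research, 1
Sales, 1


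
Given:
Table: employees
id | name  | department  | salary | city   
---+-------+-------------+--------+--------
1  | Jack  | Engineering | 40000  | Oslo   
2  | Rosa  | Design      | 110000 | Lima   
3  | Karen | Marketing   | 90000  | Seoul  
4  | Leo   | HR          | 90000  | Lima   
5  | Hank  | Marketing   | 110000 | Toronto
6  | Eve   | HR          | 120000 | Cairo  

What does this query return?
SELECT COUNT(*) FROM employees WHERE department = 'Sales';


Counting rows where department = 'Sales'


0


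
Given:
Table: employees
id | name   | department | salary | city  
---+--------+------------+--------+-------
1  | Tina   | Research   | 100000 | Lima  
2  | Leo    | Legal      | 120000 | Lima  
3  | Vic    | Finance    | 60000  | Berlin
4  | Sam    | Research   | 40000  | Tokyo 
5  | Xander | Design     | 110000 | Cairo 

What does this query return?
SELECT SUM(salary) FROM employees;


SUM(salary) = 100000 + 120000 + 60000 + 40000 + 110000 = 430000

430000


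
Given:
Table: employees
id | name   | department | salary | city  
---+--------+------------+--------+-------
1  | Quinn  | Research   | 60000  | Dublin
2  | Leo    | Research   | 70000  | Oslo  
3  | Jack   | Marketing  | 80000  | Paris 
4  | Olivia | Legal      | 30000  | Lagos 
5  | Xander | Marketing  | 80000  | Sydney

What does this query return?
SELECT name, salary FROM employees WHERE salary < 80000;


Filtering: salary < 80000
Matching: 3 rows

3 rows:
Quinn, 60000
Leo, 70000
Olivia, 30000


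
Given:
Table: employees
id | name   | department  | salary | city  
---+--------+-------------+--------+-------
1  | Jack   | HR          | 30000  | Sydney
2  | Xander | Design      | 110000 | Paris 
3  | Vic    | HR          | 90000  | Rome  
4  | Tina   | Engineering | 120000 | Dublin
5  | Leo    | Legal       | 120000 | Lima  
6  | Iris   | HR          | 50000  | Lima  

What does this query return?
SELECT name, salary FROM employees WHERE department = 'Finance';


Filtering: department = 'Finance'
Matching rows: 0

Empty result set (0 rows)


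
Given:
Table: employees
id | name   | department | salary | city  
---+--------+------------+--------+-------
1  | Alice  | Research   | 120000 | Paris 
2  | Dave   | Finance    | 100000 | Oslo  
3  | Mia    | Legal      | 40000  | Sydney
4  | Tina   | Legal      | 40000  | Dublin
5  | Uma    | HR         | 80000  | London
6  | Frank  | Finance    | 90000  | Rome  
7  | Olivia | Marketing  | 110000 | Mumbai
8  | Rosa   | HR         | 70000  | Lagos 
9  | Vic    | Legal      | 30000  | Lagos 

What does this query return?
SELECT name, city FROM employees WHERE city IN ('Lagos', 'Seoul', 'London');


Filtering: city IN ('Lagos', 'Seoul', 'London')
Matching: 3 rows

3 rows:
Uma, London
Rosa, Lagos
Vic, Lagos


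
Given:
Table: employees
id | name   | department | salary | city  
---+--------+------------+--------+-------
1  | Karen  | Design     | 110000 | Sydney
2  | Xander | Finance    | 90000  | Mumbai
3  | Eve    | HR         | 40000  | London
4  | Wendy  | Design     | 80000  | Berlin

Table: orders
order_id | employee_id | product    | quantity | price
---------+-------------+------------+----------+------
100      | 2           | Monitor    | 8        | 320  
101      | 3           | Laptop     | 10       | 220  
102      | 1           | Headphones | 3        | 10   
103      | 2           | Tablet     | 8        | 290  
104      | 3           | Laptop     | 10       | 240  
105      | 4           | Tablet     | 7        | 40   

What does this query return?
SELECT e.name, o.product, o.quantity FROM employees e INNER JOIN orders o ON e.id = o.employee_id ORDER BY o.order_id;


Joining employees.id = orders.employee_id:
  employee Xander (id=2) -> order Monitor
  employee Eve (id=3) -> order Laptop
  employee Karen (id=1) -> order Headphones
  employee Xander (id=2) -> order Tablet
  employee Eve (id=3) -> order Laptop
  employee Wendy (id=4) -> order Tablet


6 rows:
Xander, Monitor, 8
Eve, Laptop, 10
Karen, Headphones, 3
Xander, Tablet, 8
Eve, Laptop, 10
Wendy, Tablet, 7


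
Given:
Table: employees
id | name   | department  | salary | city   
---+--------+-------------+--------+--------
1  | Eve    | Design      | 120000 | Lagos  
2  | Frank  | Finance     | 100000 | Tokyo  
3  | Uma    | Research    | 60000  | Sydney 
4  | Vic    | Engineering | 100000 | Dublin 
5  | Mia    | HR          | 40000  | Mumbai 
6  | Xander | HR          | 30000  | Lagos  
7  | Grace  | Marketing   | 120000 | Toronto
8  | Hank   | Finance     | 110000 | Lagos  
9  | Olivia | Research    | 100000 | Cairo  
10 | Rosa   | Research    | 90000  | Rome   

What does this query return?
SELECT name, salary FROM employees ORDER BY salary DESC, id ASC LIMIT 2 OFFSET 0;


Sort by salary DESC (id ASC tiebreak), then skip 0 and take 2
Rows 1 through 2

2 rows:
Eve, 120000
Grace, 120000


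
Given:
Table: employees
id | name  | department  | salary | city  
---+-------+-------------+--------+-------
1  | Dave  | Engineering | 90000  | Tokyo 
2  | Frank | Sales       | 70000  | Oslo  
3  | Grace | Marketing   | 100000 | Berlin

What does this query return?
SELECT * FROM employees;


SELECT * returns all 3 rows with all columns

3 rows:
1, Dave, Engineering, 90000, Tokyo
2, Frank, Sales, 70000, Oslo
3, Grace, Marketing, 100000, Berlin


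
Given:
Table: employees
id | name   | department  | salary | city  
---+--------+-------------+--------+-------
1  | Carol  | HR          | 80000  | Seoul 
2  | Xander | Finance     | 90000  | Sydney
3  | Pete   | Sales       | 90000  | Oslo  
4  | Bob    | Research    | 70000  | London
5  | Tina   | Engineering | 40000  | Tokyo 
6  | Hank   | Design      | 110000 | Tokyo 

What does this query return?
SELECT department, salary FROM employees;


Projecting columns: department, salary

6 rows:
HR, 80000
Finance, 90000
Sales, 90000
Research, 70000
Engineering, 40000
Design, 110000


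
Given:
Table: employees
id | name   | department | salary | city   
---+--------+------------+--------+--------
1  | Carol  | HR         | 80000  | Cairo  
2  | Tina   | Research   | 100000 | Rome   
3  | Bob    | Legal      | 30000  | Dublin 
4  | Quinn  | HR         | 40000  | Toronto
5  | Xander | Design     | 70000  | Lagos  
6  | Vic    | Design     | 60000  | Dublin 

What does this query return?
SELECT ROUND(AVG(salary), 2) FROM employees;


SUM(salary) = 380000
COUNT = 6
ROUND(AVG, 2) = ROUND(380000 / 6, 2) = 63333.33

63333.33


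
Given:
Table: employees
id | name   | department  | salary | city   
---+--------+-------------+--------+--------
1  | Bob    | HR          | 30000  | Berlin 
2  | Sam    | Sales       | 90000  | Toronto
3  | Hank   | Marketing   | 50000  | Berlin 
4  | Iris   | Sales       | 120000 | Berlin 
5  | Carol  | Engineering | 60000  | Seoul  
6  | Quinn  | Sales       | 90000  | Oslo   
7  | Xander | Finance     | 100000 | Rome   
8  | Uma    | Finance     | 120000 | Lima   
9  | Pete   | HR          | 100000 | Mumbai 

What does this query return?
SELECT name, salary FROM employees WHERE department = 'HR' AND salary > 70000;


Filtering: department = 'HR' AND salary > 70000
Matching: 1 rows

1 rows:
Pete, 100000


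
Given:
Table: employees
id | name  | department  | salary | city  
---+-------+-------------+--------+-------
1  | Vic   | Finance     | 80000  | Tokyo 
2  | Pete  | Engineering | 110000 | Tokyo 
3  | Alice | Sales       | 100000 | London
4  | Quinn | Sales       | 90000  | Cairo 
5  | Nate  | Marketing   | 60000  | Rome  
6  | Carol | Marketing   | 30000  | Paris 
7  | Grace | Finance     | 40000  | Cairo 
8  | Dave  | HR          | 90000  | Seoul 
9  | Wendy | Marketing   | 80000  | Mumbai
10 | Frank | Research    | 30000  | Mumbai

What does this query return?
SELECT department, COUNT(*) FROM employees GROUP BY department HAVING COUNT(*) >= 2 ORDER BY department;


Groups with count >= 2:
  Finance: 2 -> PASS
  Marketing: 3 -> PASS
  Sales: 2 -> PASS
  Engineering: 1 -> filtered out
  HR: 1 -> filtered out
  Research: 1 -> filtered out


3 groups:
Finance, 2
Marketing, 3
Sales, 2


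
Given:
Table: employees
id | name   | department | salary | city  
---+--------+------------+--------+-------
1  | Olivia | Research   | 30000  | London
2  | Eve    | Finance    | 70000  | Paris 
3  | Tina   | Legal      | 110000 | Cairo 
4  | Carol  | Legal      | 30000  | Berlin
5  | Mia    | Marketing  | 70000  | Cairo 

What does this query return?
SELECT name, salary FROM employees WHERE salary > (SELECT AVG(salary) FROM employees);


Subquery: AVG(salary) = 62000.0
Filtering: salary > 62000.0
  Eve (70000) -> MATCH
  Tina (110000) -> MATCH
  Mia (70000) -> MATCH


3 rows:
Eve, 70000
Tina, 110000
Mia, 70000


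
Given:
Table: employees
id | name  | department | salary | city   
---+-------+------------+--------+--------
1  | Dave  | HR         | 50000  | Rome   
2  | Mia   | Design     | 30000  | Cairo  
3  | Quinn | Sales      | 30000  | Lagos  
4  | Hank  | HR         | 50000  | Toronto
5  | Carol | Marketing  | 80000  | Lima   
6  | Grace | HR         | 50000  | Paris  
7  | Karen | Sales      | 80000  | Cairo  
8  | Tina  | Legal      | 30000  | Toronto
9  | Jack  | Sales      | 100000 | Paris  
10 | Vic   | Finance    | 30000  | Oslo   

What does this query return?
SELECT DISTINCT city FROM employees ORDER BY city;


All 'city' values (row order): Rome, Cairo, Lagos, Toronto, Lima, Paris, Cairo, Toronto, Paris, Oslo
Removing duplicates leaves 7 unique value(s).

7 values:
Cairo
Lagos
Lima
Oslo
Paris
Rome
Toronto


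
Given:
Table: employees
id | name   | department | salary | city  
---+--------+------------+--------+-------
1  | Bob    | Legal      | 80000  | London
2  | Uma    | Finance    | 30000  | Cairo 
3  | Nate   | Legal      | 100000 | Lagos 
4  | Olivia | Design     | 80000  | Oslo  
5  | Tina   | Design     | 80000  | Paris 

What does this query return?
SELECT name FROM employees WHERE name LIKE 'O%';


LIKE 'O%' matches names starting with 'O'
Matching: 1

1 rows:
Olivia


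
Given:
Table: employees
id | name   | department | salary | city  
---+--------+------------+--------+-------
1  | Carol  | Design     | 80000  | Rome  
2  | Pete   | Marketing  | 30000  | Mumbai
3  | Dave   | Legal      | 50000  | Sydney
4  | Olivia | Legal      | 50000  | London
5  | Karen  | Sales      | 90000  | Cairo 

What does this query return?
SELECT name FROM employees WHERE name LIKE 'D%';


LIKE 'D%' matches names starting with 'D'
Matching: 1

1 rows:
Dave


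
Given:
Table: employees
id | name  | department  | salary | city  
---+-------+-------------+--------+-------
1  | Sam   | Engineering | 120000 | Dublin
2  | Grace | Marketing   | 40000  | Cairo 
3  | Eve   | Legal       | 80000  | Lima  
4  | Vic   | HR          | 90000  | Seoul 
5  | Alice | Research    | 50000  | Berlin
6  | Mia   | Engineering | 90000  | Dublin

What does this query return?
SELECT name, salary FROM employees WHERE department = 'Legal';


Filtering: department = 'Legal'
Matching rows: 1

1 rows:
Eve, 80000


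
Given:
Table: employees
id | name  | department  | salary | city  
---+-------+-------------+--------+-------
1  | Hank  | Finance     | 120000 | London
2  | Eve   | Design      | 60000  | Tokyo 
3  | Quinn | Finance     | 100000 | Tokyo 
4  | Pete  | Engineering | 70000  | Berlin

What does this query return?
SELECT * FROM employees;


SELECT * returns all 4 rows with all columns

4 rows:
1, Hank, Finance, 120000, London
2, Eve, Design, 60000, Tokyo
3, Quinn, Finance, 100000, Tokyo
4, Pete, Engineering, 70000, Berlin


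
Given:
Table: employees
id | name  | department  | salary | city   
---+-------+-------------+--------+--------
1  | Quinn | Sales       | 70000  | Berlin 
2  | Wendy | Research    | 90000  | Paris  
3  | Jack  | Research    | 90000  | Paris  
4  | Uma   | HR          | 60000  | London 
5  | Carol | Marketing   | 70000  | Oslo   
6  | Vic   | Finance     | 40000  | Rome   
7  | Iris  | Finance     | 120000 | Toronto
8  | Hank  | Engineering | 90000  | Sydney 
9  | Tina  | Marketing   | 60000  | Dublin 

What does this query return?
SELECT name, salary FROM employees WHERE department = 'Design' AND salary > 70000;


Filtering: department = 'Design' AND salary > 70000
Matching: 0 rows

Empty result set (0 rows)


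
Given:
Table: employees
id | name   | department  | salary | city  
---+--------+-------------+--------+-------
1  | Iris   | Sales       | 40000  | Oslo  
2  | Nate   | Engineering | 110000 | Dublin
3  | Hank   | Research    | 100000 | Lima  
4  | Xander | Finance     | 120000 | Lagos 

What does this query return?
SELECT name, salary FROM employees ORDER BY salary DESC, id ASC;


Sorting by salary DESC, then id ASC for ties

4 rows:
Xander, 120000
Nate, 110000
Hank, 100000
Iris, 40000


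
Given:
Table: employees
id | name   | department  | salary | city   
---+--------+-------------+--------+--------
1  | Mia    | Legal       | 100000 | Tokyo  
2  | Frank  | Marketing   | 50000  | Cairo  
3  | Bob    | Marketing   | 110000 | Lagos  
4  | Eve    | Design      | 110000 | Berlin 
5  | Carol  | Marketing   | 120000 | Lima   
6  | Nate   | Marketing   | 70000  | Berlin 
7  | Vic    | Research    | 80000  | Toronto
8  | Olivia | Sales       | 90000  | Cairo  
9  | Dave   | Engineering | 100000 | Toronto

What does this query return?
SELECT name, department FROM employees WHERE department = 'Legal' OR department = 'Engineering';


Filtering: department = 'Legal' OR 'Engineering'
Matching: 2 rows

2 rows:
Mia, Legal
Dave, Engineering


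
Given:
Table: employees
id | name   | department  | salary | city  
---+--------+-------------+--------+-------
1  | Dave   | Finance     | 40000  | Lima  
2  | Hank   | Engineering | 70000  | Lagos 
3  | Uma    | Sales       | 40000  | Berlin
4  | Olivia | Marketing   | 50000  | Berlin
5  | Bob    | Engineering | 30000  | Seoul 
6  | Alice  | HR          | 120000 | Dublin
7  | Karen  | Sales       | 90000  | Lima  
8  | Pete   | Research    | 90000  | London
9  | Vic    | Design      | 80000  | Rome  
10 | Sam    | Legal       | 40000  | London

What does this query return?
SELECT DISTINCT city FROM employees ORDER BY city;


All 'city' values (row order): Lima, Lagos, Berlin, Berlin, Seoul, Dublin, Lima, London, Rome, London
Removing duplicates leaves 7 unique value(s).

7 values:
Berlin
Dublin
Lagos
Lima
London
Rome
Seoul


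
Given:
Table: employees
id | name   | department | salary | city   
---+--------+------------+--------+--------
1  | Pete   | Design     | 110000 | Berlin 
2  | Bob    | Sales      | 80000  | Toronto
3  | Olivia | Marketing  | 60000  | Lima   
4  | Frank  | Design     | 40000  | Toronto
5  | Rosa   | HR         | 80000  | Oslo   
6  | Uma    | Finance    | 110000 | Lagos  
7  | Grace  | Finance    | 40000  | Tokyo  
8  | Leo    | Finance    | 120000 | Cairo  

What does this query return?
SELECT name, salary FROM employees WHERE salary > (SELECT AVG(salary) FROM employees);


Subquery: AVG(salary) = 80000.0
Filtering: salary > 80000.0
  Pete (110000) -> MATCH
  Uma (110000) -> MATCH
  Leo (120000) -> MATCH


3 rows:
Pete, 110000
Uma, 110000
Leo, 120000
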